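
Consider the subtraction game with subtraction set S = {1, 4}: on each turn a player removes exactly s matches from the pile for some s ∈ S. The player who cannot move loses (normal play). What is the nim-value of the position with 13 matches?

1

G(0) = 0
G(1) = mex{0} = 1
G(2) = mex{1} = 0
G(3) = mex{0} = 1
G(4) = mex{1,0} = 2
G(5) = mex{2,1} = 0
G(6) = mex{0,0} = 1
G(7) = mex{1,1} = 0
G(8) = mex{0,2} = 1
G(9) = mex{1,0} = 2
G(10) = mex{2,1} = 0
G(11) = mex{0,0} = 1
G(12) = mex{1,1} = 0
G(13) = mex{0,2} = 1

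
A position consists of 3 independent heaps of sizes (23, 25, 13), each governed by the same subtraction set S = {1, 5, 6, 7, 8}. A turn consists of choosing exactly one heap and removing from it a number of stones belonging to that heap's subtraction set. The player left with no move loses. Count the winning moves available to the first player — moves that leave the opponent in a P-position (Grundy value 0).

All heaps use S = {1, 5, 6, 7, 8}:
G(0) = 0
G(1) = mex{0} = 1
G(2) = mex{1} = 0
G(3) = mex{0} = 1
G(4) = mex{1} = 0
G(5) = mex{0,0} = 1
G(6) = mex{1,1,0} = 2
G(7) = mex{2,0,1,0} = 3
G(8) = mex{3,1,0,1,0} = 2
G(9) = mex{2,0,1,0,1} = 3
G(10) = mex{3,1,0,1,0} = 2
G(11) = mex{2,2,1,0,1} = 3
G(12) = mex{3,3,2,1,0} = 4
G(13) = mex{4,2,3,2,1} = 0
G(14) = mex{0,3,2,3,2} = 1
G(15) = mex{1,2,3,2,3} = 0
G(16) = mex{0,3,2,3,2} = 1
G(17) = mex{1,4,3,2,3} = 0
G(18) = mex{0,0,4,3,2} = 1
G(19) = mex{1,1,0,4,3} = 2
G(20) = mex{2,0,1,0,4} = 3
G(21) = mex{3,1,0,1,0} = 2
G(22) = mex{2,0,1,0,1} = 3
G(23) = mex{3,1,0,1,0} = 2
G(24) = mex{2,2,1,0,1} = 3
G(25) = mex{3,3,2,1,0} = 4
Heap A: G(23) = 2.
Heap B: G(25) = 4.
Heap C: G(13) = 0.
Combined Grundy value = 2 ⊕ 4 ⊕ 0 = 6.
A winning move leaves total XOR = 0, i.e. changes one component's Grundy value g to g ⊕ X where X is the current total.
Heap A: need g' = 2⊕6 = 4. Options: 23−1→G=3, 23−5→G=1, 23−6→G=0, 23−7→G=1, 23−8→G=0. Hits: 0.
Heap B: need g' = 4⊕6 = 2. Options: 25−1→G=3, 25−5→G=3, 25−6→G=2, 25−7→G=1, 25−8→G=0. Hits: 1.
Heap C: need g' = 0⊕6 = 6. Options: 13−1→G=4, 13−5→G=2, 13−6→G=3, 13−7→G=2, 13−8→G=1. Hits: 0.

1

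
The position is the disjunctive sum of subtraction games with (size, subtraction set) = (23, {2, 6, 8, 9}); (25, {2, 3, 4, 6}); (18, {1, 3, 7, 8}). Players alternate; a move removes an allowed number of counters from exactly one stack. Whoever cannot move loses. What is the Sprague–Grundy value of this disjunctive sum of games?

3

Stack A, S = {2, 6, 8, 9}:
G(0) = 0
G(1) = mex{} = 0
G(2) = mex{0} = 1
G(3) = mex{0} = 1
G(4) = mex{1} = 0
G(5) = mex{1} = 0
G(6) = mex{0,0} = 1
G(7) = mex{0,0} = 1
G(8) = mex{1,1,0} = 2
G(9) = mex{1,1,0,0} = 2
G(10) = mex{2,0,1,0} = 3
G(11) = mex{2,0,1,1} = 3
G(12) = mex{3,1,0,1} = 2
G(13) = mex{3,1,0,0} = 2
G(14) = mex{2,2,1,0} = 3
G(15) = mex{2,2,1,1} = 0
G(16) = mex{3,3,2,1} = 0
G(17) = mex{0,3,2,2} = 1
G(18) = mex{0,2,3,2} = 1
G(19) = mex{1,2,3,3} = 0
G(20) = mex{1,3,2,3} = 0
G(21) = mex{0,0,2,2} = 1
G(22) = mex{0,0,3,2} = 1
G(23) = mex{1,1,0,3} = 2
G_A(23) = 2.
Stack B, S = {2, 3, 4, 6}:
G(0) = 0
G(1) = mex{} = 0
G(2) = mex{0} = 1
G(3) = mex{0,0} = 1
G(4) = mex{1,0,0} = 2
G(5) = mex{1,1,0} = 2
G(6) = mex{2,1,1,0} = 3
G(7) = mex{2,2,1,0} = 3
G(8) = mex{3,2,2,1} = 0
G(9) = mex{3,3,2,1} = 0
G(10) = mex{0,3,3,2} = 1
G(11) = mex{0,0,3,2} = 1
G(12) = mex{1,0,0,3} = 2
G(13) = mex{1,1,0,3} = 2
G(14) = mex{2,1,1,0} = 3
G(15) = mex{2,2,1,0} = 3
G(16) = mex{3,2,2,1} = 0
G(17) = mex{3,3,2,1} = 0
G(18) = mex{0,3,3,2} = 1
G(19) = mex{0,0,3,2} = 1
G(20) = mex{1,0,0,3} = 2
G(21) = mex{1,1,0,3} = 2
G(22) = mex{2,1,1,0} = 3
G(23) = mex{2,2,1,0} = 3
G(24) = mex{3,2,2,1} = 0
G(25) = mex{3,3,2,1} = 0
G_B(25) = 0.
Stack C, S = {1, 3, 7, 8}:
G(0) = 0
G(1) = mex{0} = 1
G(2) = mex{1} = 0
G(3) = mex{0,0} = 1
G(4) = mex{1,1} = 0
G(5) = mex{0,0} = 1
G(6) = mex{1,1} = 0
G(7) = mex{0,0,0} = 1
G(8) = mex{1,1,1,0} = 2
G(9) = mex{2,0,0,1} = 3
G(10) = mex{3,1,1,0} = 2
G(11) = mex{2,2,0,1} = 3
G(12) = mex{3,3,1,0} = 2
G(13) = mex{2,2,0,1} = 3
G(14) = mex{3,3,1,0} = 2
G(15) = mex{2,2,2,1} = 0
G(16) = mex{0,3,3,2} = 1
G(17) = mex{1,2,2,3} = 0
G(18) = mex{0,0,3,2} = 1
G_C(18) = 1.
Combined Grundy value = 2 ⊕ 0 ⊕ 1 = 3.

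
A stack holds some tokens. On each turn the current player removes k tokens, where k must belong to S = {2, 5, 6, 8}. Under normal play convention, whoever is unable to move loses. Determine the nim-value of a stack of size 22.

2

G(0) = 0
G(1) = mex{} = 0
G(2) = mex{0} = 1
G(3) = mex{0} = 1
G(4) = mex{1} = 0
G(5) = mex{1,0} = 2
G(6) = mex{0,0,0} = 1
G(7) = mex{2,1,0} = 3
G(8) = mex{1,1,1,0} = 2
G(9) = mex{3,0,1,0} = 2
G(10) = mex{2,2,0,1} = 3
G(11) = mex{2,1,2,1} = 0
G(12) = mex{3,3,1,0} = 2
G(13) = mex{0,2,3,2} = 1
G(14) = mex{2,2,2,1} = 0
G(15) = mex{1,3,2,3} = 0
G(16) = mex{0,0,3,2} = 1
G(17) = mex{0,2,0,2} = 1
G(18) = mex{1,1,2,3} = 0
G(19) = mex{1,0,1,0} = 2
G(20) = mex{0,0,0,2} = 1
G(21) = mex{2,1,0,1} = 3
G(22) = mex{1,1,1,0} = 2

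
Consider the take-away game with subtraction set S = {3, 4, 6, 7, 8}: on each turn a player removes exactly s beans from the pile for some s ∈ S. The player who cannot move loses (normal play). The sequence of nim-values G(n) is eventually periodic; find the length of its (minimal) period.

11

G(0) = 0
G(1) = mex{} = 0
G(2) = mex{} = 0
G(3) = mex{0} = 1
G(4) = mex{0,0} = 1
G(5) = mex{0,0} = 1
G(6) = mex{1,0,0} = 2
G(7) = mex{1,1,0,0} = 2
G(8) = mex{1,1,0,0,0} = 2
G(9) = mex{2,1,1,0,0} = 3
G(10) = mex{2,2,1,1,0} = 3
G(11) = mex{2,2,1,1,1} = 0
G(12) = mex{3,2,2,1,1} = 0
G(13) = mex{3,3,2,2,1} = 0
G(14) = mex{0,3,2,2,2} = 1
G(15) = mex{0,0,3,2,2} = 1
G(16) = mex{0,0,3,3,2} = 1
G(17) = mex{1,0,0,3,3} = 2
G(18) = mex{1,1,0,0,3} = 2
G(19) = mex{1,1,0,0,0} = 2
G(20) = mex{2,1,1,0,0} = 3
G(21) = mex{2,2,1,1,0} = 3
G(22) = mex{2,2,1,1,1} = 0
G(23) = mex{3,2,2,1,1} = 0
G(n+11) = G(n) holds for n = 0,…,7 (a full window of length max(S) = 8), so the sequence is purely periodic with period 11.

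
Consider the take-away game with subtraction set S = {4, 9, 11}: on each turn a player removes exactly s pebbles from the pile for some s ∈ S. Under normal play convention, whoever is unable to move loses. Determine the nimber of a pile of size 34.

G(0) = 0
G(1) = mex{} = 0
G(2) = mex{} = 0
G(3) = mex{} = 0
G(4) = mex{0} = 1
G(5) = mex{0} = 1
G(6) = mex{0} = 1
G(7) = mex{0} = 1
G(8) = mex{1} = 0
G(9) = mex{1,0} = 2
G(10) = mex{1,0} = 2
G(11) = mex{1,0,0} = 2
G(12) = mex{0,0,0} = 1
G(13) = mex{2,1,0} = 3
G(14) = mex{2,1,0} = 3
G(15) = mex{2,1,1} = 0
G(16) = mex{1,1,1} = 0
G(17) = mex{3,0,1} = 2
G(18) = mex{3,2,1} = 0
G(19) = mex{0,2,0} = 1
G(20) = mex{0,2,2} = 1
G(21) = mex{2,1,2} = 0
G(22) = mex{0,3,2} = 1
G(23) = mex{1,3,1} = 0
G(24) = mex{1,0,3} = 2
G(25) = mex{0,0,3} = 1
G(26) = mex{1,2,0} = 3
G(27) = mex{0,0,0} = 1
G(28) = mex{2,1,2} = 0
G(29) = mex{1,1,0} = 2
G(30) = mex{3,0,1} = 2
G(31) = mex{1,1,1} = 0
G(32) = mex{0,0,0} = 1
G(33) = mex{2,2,1} = 0
G(34) = mex{2,1,0} = 3

3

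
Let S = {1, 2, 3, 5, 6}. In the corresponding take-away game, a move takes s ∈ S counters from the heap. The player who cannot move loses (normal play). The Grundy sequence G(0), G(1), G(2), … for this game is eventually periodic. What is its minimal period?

4

n :  0  1  2  3  4  5  6  7  8  9 10 11 12 13 14
G :  0  1  2  3  0  1  2  3  0  1  2  3  0  1  2
G(n+4) = G(n) holds for n = 0,…,5 (a full window of length max(S) = 6), so the sequence is purely periodic with period 4.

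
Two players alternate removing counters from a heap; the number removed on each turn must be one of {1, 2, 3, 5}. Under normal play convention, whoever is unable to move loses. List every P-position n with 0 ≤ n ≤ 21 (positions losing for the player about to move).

0, 4, 8, 12, 16, 20

n :  0  1  2  3  4  5  6  7  8  9 10 11 12 13 14 15 16 17 18 19 20 21
G :  0  1  2  3  0  1  2  3  0  1  2  3  0  1  2  3  0  1  2  3  0  1
P-positions are exactly the n with G(n) = 0.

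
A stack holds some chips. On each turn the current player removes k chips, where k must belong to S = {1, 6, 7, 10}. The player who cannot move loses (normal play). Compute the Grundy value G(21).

G(0) = 0
G(1) = mex{0} = 1
G(2) = mex{1} = 0
G(3) = mex{0} = 1
G(4) = mex{1} = 0
G(5) = mex{0} = 1
G(6) = mex{1,0} = 2
G(7) = mex{2,1,0} = 3
G(8) = mex{3,0,1} = 2
G(9) = mex{2,1,0} = 3
G(10) = mex{3,0,1,0} = 2
G(11) = mex{2,1,0,1} = 3
G(12) = mex{3,2,1,0} = 4
G(13) = mex{4,3,2,1} = 0
G(14) = mex{0,2,3,0} = 1
G(15) = mex{1,3,2,1} = 0
G(16) = mex{0,2,3,2} = 1
G(17) = mex{1,3,2,3} = 0
G(18) = mex{0,4,3,2} = 1
G(19) = mex{1,0,4,3} = 2
G(20) = mex{2,1,0,2} = 3
G(21) = mex{3,0,1,3} = 2

2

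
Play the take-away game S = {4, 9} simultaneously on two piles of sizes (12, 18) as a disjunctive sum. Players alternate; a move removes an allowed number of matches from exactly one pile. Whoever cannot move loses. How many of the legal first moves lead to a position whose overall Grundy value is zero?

0

All piles use S = {4, 9}:
n :  0  1  2  3  4  5  6  7  8  9 10 11 12 13 14 15 16 17 18
G :  0  0  0  0  1  1  1  1  0  2  2  2  1  0  0  0  0  1  1
Pile A: G(12) = 1.
Pile B: G(18) = 1.
Combined Grundy value = 1 ⊕ 1 = 0.
A winning move leaves total XOR = 0, i.e. changes one component's Grundy value g to g ⊕ X where X is the current total.
Pile A: target g' = 1⊕0 = 1, but every legal move changes the Grundy value (mex property), so 0 moves.
Pile B: target g' = 1⊕0 = 1, but every legal move changes the Grundy value (mex property), so 0 moves.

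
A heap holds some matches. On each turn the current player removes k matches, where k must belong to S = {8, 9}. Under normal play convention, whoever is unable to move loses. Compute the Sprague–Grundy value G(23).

0

G(0) = 0
G(1) = mex{} = 0
G(2) = mex{} = 0
G(3) = mex{} = 0
G(4) = mex{} = 0
G(5) = mex{} = 0
G(6) = mex{} = 0
G(7) = mex{} = 0
G(8) = mex{0} = 1
G(9) = mex{0,0} = 1
G(10) = mex{0,0} = 1
G(11) = mex{0,0} = 1
G(12) = mex{0,0} = 1
G(13) = mex{0,0} = 1
G(14) = mex{0,0} = 1
G(15) = mex{0,0} = 1
G(16) = mex{1,0} = 2
G(17) = mex{1,1} = 0
G(18) = mex{1,1} = 0
G(19) = mex{1,1} = 0
G(20) = mex{1,1} = 0
G(21) = mex{1,1} = 0
G(22) = mex{1,1} = 0
G(23) = mex{1,1} = 0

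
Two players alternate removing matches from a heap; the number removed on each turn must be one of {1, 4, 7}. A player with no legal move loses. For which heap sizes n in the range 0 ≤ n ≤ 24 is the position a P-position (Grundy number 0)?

0, 2, 5, 8, 10, 13, 16, 18, 21, 24

G(0) = 0
G(1) = mex{0} = 1
G(2) = mex{1} = 0
G(3) = mex{0} = 1
G(4) = mex{1,0} = 2
G(5) = mex{2,1} = 0
G(6) = mex{0,0} = 1
G(7) = mex{1,1,0} = 2
G(8) = mex{2,2,1} = 0
G(9) = mex{0,0,0} = 1
G(10) = mex{1,1,1} = 0
G(11) = mex{0,2,2} = 1
G(12) = mex{1,0,0} = 2
G(13) = mex{2,1,1} = 0
G(14) = mex{0,0,2} = 1
G(15) = mex{1,1,0} = 2
G(16) = mex{2,2,1} = 0
G(17) = mex{0,0,0} = 1
G(18) = mex{1,1,1} = 0
G(19) = mex{0,2,2} = 1
G(20) = mex{1,0,0} = 2
G(21) = mex{2,1,1} = 0
G(22) = mex{0,0,2} = 1
G(23) = mex{1,1,0} = 2
G(24) = mex{2,2,1} = 0
P-positions are exactly the n with G(n) = 0.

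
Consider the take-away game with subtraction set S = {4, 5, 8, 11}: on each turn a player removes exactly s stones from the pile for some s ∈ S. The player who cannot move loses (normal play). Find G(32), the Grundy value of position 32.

G(0) = 0
G(1) = mex{} = 0
G(2) = mex{} = 0
G(3) = mex{} = 0
G(4) = mex{0} = 1
G(5) = mex{0,0} = 1
G(6) = mex{0,0} = 1
G(7) = mex{0,0} = 1
G(8) = mex{1,0,0} = 2
G(9) = mex{1,1,0} = 2
G(10) = mex{1,1,0} = 2
G(11) = mex{1,1,0,0} = 2
G(12) = mex{2,1,1,0} = 3
G(13) = mex{2,2,1,0} = 3
G(14) = mex{2,2,1,0} = 3
G(15) = mex{2,2,1,1} = 0
G(16) = mex{3,2,2,1} = 0
G(17) = mex{3,3,2,1} = 0
G(18) = mex{3,3,2,1} = 0
G(19) = mex{0,3,2,2} = 1
G(20) = mex{0,0,3,2} = 1
G(21) = mex{0,0,3,2} = 1
G(22) = mex{0,0,3,2} = 1
G(23) = mex{1,0,0,3} = 2
G(24) = mex{1,1,0,3} = 2
G(25) = mex{1,1,0,3} = 2
G(26) = mex{1,1,0,0} = 2
G(27) = mex{2,1,1,0} = 3
G(28) = mex{2,2,1,0} = 3
G(29) = mex{2,2,1,0} = 3
G(30) = mex{2,2,1,1} = 0
G(31) = mex{3,2,2,1} = 0
G(32) = mex{3,3,2,1} = 0

0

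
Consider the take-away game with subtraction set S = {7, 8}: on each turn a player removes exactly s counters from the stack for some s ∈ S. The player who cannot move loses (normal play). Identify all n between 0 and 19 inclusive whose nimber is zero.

0, 1, 2, 3, 4, 5, 6, 15, 16, 17, 18, 19

n :  0  1  2  3  4  5  6  7  8  9 10 11 12 13 14 15 16 17 18 19
G :  0  0  0  0  0  0  0  1  1  1  1  1  1  1  2  0  0  0  0  0
P-positions are exactly the n with G(n) = 0.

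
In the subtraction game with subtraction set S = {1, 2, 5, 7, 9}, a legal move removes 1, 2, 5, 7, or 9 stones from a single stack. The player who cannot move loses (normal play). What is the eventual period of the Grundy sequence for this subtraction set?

14

G(0) = 0
G(1) = mex{0} = 1
G(2) = mex{1,0} = 2
G(3) = mex{2,1} = 0
G(4) = mex{0,2} = 1
G(5) = mex{1,0,0} = 2
G(6) = mex{2,1,1} = 0
G(7) = mex{0,2,2,0} = 1
G(8) = mex{1,0,0,1} = 2
G(9) = mex{2,1,1,2,0} = 3
G(10) = mex{3,2,2,0,1} = 4
G(11) = mex{4,3,0,1,2} = 5
G(12) = mex{5,4,1,2,0} = 3
G(13) = mex{3,5,2,0,1} = 4
G(14) = mex{4,3,3,1,2} = 0
G(15) = mex{0,4,4,2,0} = 1
G(16) = mex{1,0,5,3,1} = 2
G(17) = mex{2,1,3,4,2} = 0
G(18) = mex{0,2,4,5,3} = 1
G(19) = mex{1,0,0,3,4} = 2
G(20) = mex{2,1,1,4,5} = 0
G(21) = mex{0,2,2,0,3} = 1
G(22) = mex{1,0,0,1,4} = 2
G(23) = mex{2,1,1,2,0} = 3
G(24) = mex{3,2,2,0,1} = 4
G(25) = mex{4,3,0,1,2} = 5
G(26) = mex{5,4,1,2,0} = 3
G(27) = mex{3,5,2,0,1} = 4
G(28) = mex{4,3,3,1,2} = 0
G(29) = mex{0,4,4,2,0} = 1
G(n+14) = G(n) holds for n = 0,…,8 (a full window of length max(S) = 9), so the sequence is purely periodic with period 14.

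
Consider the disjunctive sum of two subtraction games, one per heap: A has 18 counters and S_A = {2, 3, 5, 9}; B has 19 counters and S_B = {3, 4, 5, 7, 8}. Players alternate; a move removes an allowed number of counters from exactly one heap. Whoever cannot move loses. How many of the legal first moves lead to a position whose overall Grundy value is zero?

0

Heap A, S = {2, 3, 5, 9}:
G(0) = 0
G(1) = mex{} = 0
G(2) = mex{0} = 1
G(3) = mex{0,0} = 1
G(4) = mex{1,0} = 2
G(5) = mex{1,1,0} = 2
G(6) = mex{2,1,0} = 3
G(7) = mex{2,2,1} = 0
G(8) = mex{3,2,1} = 0
G(9) = mex{0,3,2,0} = 1
G(10) = mex{0,0,2,0} = 1
G(11) = mex{1,0,3,1} = 2
G(12) = mex{1,1,0,1} = 2
G(13) = mex{2,1,0,2} = 3
G(14) = mex{2,2,1,2} = 0
G(15) = mex{3,2,1,3} = 0
G(16) = mex{0,3,2,0} = 1
G(17) = mex{0,0,2,0} = 1
G(18) = mex{1,0,3,1} = 2
G_A(18) = 2.
Heap B, S = {3, 4, 5, 7, 8}:
n :  0  1  2  3  4  5  6  7  8  9 10 11 12 13 14 15 16 17 18 19
G :  0  0  0  1  1  1  2  2  2  3  3  0  0  0  1  1  1  2  2  2
G_B(19) = 2.
Combined Grundy value = 2 ⊕ 2 = 0.
A winning move leaves total XOR = 0, i.e. changes one component's Grundy value g to g ⊕ X where X is the current total.
Heap A: target g' = 2⊕0 = 2, but every legal move changes the Grundy value (mex property), so 0 moves.
Heap B: target g' = 2⊕0 = 2, but every legal move changes the Grundy value (mex property), so 0 moves.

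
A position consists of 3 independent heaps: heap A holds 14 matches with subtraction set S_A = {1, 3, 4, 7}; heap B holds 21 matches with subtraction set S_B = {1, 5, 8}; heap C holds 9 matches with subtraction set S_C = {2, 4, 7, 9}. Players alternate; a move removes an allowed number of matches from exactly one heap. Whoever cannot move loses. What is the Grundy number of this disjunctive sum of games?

Heap A, S = {1, 3, 4, 7}:
n :  0  1  2  3  4  5  6  7  8  9 10 11 12 13 14
G :  0  1  0  1  2  3  2  3  0  1  0  1  2  3  2
G_A(14) = 2.
Heap B, S = {1, 5, 8}:
G(0) = 0
G(1) = mex{0} = 1
G(2) = mex{1} = 0
G(3) = mex{0} = 1
G(4) = mex{1} = 0
G(5) = mex{0,0} = 1
G(6) = mex{1,1} = 0
G(7) = mex{0,0} = 1
G(8) = mex{1,1,0} = 2
G(9) = mex{2,0,1} = 3
G(10) = mex{3,1,0} = 2
G(11) = mex{2,0,1} = 3
G(12) = mex{3,1,0} = 2
G(13) = mex{2,2,1} = 0
G(14) = mex{0,3,0} = 1
G(15) = mex{1,2,1} = 0
G(16) = mex{0,3,2} = 1
G(17) = mex{1,2,3} = 0
G(18) = mex{0,0,2} = 1
G(19) = mex{1,1,3} = 0
G(20) = mex{0,0,2} = 1
G(21) = mex{1,1,0} = 2
G_B(21) = 2.
Heap C, S = {2, 4, 7, 9}:
G(0) = 0
G(1) = mex{} = 0
G(2) = mex{0} = 1
G(3) = mex{0} = 1
G(4) = mex{1,0} = 2
G(5) = mex{1,0} = 2
G(6) = mex{2,1} = 0
G(7) = mex{2,1,0} = 3
G(8) = mex{0,2,0} = 1
G(9) = mex{3,2,1,0} = 4
G_C(9) = 4.
Combined Grundy value = 2 ⊕ 2 ⊕ 4 = 4.

4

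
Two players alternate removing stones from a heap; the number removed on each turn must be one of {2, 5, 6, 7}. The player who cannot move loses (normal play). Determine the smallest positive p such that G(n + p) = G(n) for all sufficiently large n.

12

G(0) = 0
G(1) = mex{} = 0
G(2) = mex{0} = 1
G(3) = mex{0} = 1
G(4) = mex{1} = 0
G(5) = mex{1,0} = 2
G(6) = mex{0,0,0} = 1
G(7) = mex{2,1,0,0} = 3
G(8) = mex{1,1,1,0} = 2
G(9) = mex{3,0,1,1} = 2
G(10) = mex{2,2,0,1} = 3
G(11) = mex{2,1,2,0} = 3
G(12) = mex{3,3,1,2} = 0
G(13) = mex{3,2,3,1} = 0
G(14) = mex{0,2,2,3} = 1
G(15) = mex{0,3,2,2} = 1
G(16) = mex{1,3,3,2} = 0
G(17) = mex{1,0,3,3} = 2
G(18) = mex{0,0,0,3} = 1
G(19) = mex{2,1,0,0} = 3
G(20) = mex{1,1,1,0} = 2
G(21) = mex{3,0,1,1} = 2
G(22) = mex{2,2,0,1} = 3
G(23) = mex{2,1,2,0} = 3
G(24) = mex{3,3,1,2} = 0
G(25) = mex{3,2,3,1} = 0
G(n+12) = G(n) holds for n = 0,…,6 (a full window of length max(S) = 7), so the sequence is purely periodic with period 12.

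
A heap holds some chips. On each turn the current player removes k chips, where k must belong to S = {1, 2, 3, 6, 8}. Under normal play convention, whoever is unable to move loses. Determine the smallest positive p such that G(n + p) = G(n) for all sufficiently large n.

G(0) = 0
G(1) = mex{0} = 1
G(2) = mex{1,0} = 2
G(3) = mex{2,1,0} = 3
G(4) = mex{3,2,1} = 0
G(5) = mex{0,3,2} = 1
G(6) = mex{1,0,3,0} = 2
G(7) = mex{2,1,0,1} = 3
G(8) = mex{3,2,1,2,0} = 4
G(9) = mex{4,3,2,3,1} = 0
G(10) = mex{0,4,3,0,2} = 1
G(11) = mex{1,0,4,1,3} = 2
G(12) = mex{2,1,0,2,0} = 3
G(13) = mex{3,2,1,3,1} = 0
G(14) = mex{0,3,2,4,2} = 1
G(15) = mex{1,0,3,0,3} = 2
G(16) = mex{2,1,0,1,4} = 3
G(17) = mex{3,2,1,2,0} = 4
G(18) = mex{4,3,2,3,1} = 0
G(19) = mex{0,4,3,0,2} = 1
G(n+9) = G(n) holds for n = 0,…,7 (a full window of length max(S) = 8), so the sequence is purely periodic with period 9.

9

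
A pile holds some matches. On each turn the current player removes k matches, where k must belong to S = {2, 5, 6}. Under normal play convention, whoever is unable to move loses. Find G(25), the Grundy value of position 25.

1

G(0) = 0
G(1) = mex{} = 0
G(2) = mex{0} = 1
G(3) = mex{0} = 1
G(4) = mex{1} = 0
G(5) = mex{1,0} = 2
G(6) = mex{0,0,0} = 1
G(7) = mex{2,1,0} = 3
G(8) = mex{1,1,1} = 0
G(9) = mex{3,0,1} = 2
G(10) = mex{0,2,0} = 1
G(11) = mex{2,1,2} = 0
G(12) = mex{1,3,1} = 0
G(13) = mex{0,0,3} = 1
G(14) = mex{0,2,0} = 1
G(15) = mex{1,1,2} = 0
G(16) = mex{1,0,1} = 2
G(17) = mex{0,0,0} = 1
G(18) = mex{2,1,0} = 3
G(19) = mex{1,1,1} = 0
G(20) = mex{3,0,1} = 2
G(21) = mex{0,2,0} = 1
G(22) = mex{2,1,2} = 0
G(23) = mex{1,3,1} = 0
G(24) = mex{0,0,3} = 1
G(25) = mex{0,2,0} = 1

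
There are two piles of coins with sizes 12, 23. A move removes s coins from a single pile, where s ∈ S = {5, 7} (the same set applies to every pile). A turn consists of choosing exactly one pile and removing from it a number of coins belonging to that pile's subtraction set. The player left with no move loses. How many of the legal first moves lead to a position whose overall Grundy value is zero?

All piles use S = {5, 7}:
n :  0  1  2  3  4  5  6  7  8  9 10 11 12 13 14 15 16 17 18 19 20 21 22 23
G :  0  0  0  0  0  1  1  1  1  1  2  2  0  0  0  0  0  1  1  1  1  1  2  2
Pile A: G(12) = 0.
Pile B: G(23) = 2.
Combined Grundy value = 0 ⊕ 2 = 2.
A winning move leaves total XOR = 0, i.e. changes one component's Grundy value g to g ⊕ X where X is the current total.
Pile A: need g' = 0⊕2 = 2. Options: 12−5→G=1, 12−7→G=1. Hits: 0.
Pile B: need g' = 2⊕2 = 0. Options: 23−5→G=1, 23−7→G=0. Hits: 1.

1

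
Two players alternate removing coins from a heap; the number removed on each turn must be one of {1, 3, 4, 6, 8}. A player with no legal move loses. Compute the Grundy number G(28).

n :  0  1  2  3  4  5  6  7  8  9 10 11 12 13 14 15 16 17 18 19 20 21 22 23 24 25 26 27 28
G :  0  1  0  1  2  3  2  0  1  0  1  2  3  2  0  1  0  1  2  3  2  0  1  0  1  2  3  2  0

0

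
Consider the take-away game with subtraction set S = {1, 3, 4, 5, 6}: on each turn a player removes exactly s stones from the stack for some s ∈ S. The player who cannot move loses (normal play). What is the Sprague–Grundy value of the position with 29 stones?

0

n :  0  1  2  3  4  5  6  7  8  9 10 11 12 13 14 15 16 17 18 19 20 21 22 23 24 25 26 27 28 29
G :  0  1  0  1  2  3  2  3  4  0  1  0  1  2  3  2  3  4  0  1  0  1  2  3  2  3  4  0  1  0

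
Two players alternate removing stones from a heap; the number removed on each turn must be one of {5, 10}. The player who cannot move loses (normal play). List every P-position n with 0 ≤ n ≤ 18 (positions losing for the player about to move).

0, 1, 2, 3, 4, 15, 16, 17, 18

n :  0  1  2  3  4  5  6  7  8  9 10 11 12 13 14 15 16 17 18
G :  0  0  0  0  0  1  1  1  1  1  2  2  2  2  2  0  0  0  0
P-positions are exactly the n with G(n) = 0.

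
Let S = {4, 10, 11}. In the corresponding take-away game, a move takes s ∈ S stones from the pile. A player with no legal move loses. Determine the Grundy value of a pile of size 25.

n :  0  1  2  3  4  5  6  7  8  9 10 11 12 13 14 15 16 17 18 19 20 21 22 23 24 25
G :  0  0  0  0  1  1  1  1  0  0  2  2  1  1  3  0  0  0  2  1  1  1  0  0  0  2

2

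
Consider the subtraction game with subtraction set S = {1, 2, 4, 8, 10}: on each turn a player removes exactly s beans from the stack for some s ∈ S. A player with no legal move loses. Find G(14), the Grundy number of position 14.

2

G(0) = 0
G(1) = mex{0} = 1
G(2) = mex{1,0} = 2
G(3) = mex{2,1} = 0
G(4) = mex{0,2,0} = 1
G(5) = mex{1,0,1} = 2
G(6) = mex{2,1,2} = 0
G(7) = mex{0,2,0} = 1
G(8) = mex{1,0,1,0} = 2
G(9) = mex{2,1,2,1} = 0
G(10) = mex{0,2,0,2,0} = 1
G(11) = mex{1,0,1,0,1} = 2
G(12) = mex{2,1,2,1,2} = 0
G(13) = mex{0,2,0,2,0} = 1
G(14) = mex{1,0,1,0,1} = 2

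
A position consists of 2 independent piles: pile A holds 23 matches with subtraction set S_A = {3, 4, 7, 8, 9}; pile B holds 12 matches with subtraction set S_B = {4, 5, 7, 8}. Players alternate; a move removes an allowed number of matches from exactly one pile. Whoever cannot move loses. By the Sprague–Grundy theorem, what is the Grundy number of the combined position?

Pile A, S = {3, 4, 7, 8, 9}:
G(0) = 0
G(1) = mex{} = 0
G(2) = mex{} = 0
G(3) = mex{0} = 1
G(4) = mex{0,0} = 1
G(5) = mex{0,0} = 1
G(6) = mex{1,0} = 2
G(7) = mex{1,1,0} = 2
G(8) = mex{1,1,0,0} = 2
G(9) = mex{2,1,0,0,0} = 3
G(10) = mex{2,2,1,0,0} = 3
G(11) = mex{2,2,1,1,0} = 3
G(12) = mex{3,2,1,1,1} = 0
G(13) = mex{3,3,2,1,1} = 0
G(14) = mex{3,3,2,2,1} = 0
G(15) = mex{0,3,2,2,2} = 1
G(16) = mex{0,0,3,2,2} = 1
G(17) = mex{0,0,3,3,2} = 1
G(18) = mex{1,0,3,3,3} = 2
G(19) = mex{1,1,0,3,3} = 2
G(20) = mex{1,1,0,0,3} = 2
G(21) = mex{2,1,0,0,0} = 3
G(22) = mex{2,2,1,0,0} = 3
G(23) = mex{2,2,1,1,0} = 3
G_A(23) = 3.
Pile B, S = {4, 5, 7, 8}:
G(0) = 0
G(1) = mex{} = 0
G(2) = mex{} = 0
G(3) = mex{} = 0
G(4) = mex{0} = 1
G(5) = mex{0,0} = 1
G(6) = mex{0,0} = 1
G(7) = mex{0,0,0} = 1
G(8) = mex{1,0,0,0} = 2
G(9) = mex{1,1,0,0} = 2
G(10) = mex{1,1,0,0} = 2
G(11) = mex{1,1,1,0} = 2
G(12) = mex{2,1,1,1} = 0
G_B(12) = 0.
Combined Grundy value = 3 ⊕ 0 = 3.

3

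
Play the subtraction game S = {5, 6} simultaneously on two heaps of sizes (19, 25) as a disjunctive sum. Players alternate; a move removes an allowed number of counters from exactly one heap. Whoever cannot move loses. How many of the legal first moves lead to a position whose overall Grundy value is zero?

All heaps use S = {5, 6}:
G(0) = 0
G(1) = mex{} = 0
G(2) = mex{} = 0
G(3) = mex{} = 0
G(4) = mex{} = 0
G(5) = mex{0} = 1
G(6) = mex{0,0} = 1
G(7) = mex{0,0} = 1
G(8) = mex{0,0} = 1
G(9) = mex{0,0} = 1
G(10) = mex{1,0} = 2
G(11) = mex{1,1} = 0
G(12) = mex{1,1} = 0
G(13) = mex{1,1} = 0
G(14) = mex{1,1} = 0
G(15) = mex{2,1} = 0
G(16) = mex{0,2} = 1
G(17) = mex{0,0} = 1
G(18) = mex{0,0} = 1
G(19) = mex{0,0} = 1
G(20) = mex{0,0} = 1
G(21) = mex{1,0} = 2
G(22) = mex{1,1} = 0
G(23) = mex{1,1} = 0
G(24) = mex{1,1} = 0
G(25) = mex{1,1} = 0
Heap A: G(19) = 1.
Heap B: G(25) = 0.
Combined Grundy value = 1 ⊕ 0 = 1.
A winning move leaves total XOR = 0, i.e. changes one component's Grundy value g to g ⊕ X where X is the current total.
Heap A: need g' = 1⊕1 = 0. Options: 19−5→G=0, 19−6→G=0. Hits: 2.
Heap B: need g' = 0⊕1 = 1. Options: 25−5→G=1, 25−6→G=1. Hits: 2.

4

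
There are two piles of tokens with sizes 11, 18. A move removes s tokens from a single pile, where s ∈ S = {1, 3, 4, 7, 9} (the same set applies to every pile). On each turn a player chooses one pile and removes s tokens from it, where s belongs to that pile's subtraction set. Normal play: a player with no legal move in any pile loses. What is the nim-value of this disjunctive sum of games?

1

All piles use S = {1, 3, 4, 7, 9}:
n :  0  1  2  3  4  5  6  7  8  9 10 11 12 13 14 15 16 17 18
G :  0  1  0  1  2  3  2  3  0  1  0  1  2  3  2  3  0  1  0
Pile A: G(11) = 1.
Pile B: G(18) = 0.
Combined Grundy value = 1 ⊕ 0 = 1.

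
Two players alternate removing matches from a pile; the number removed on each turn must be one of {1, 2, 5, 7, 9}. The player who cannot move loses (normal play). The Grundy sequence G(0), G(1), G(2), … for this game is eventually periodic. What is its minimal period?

14

n :  0  1  2  3  4  5  6  7  8  9 10 11 12 13 14 15 16 17 18 19 20 21 22 23 24 25 26 27 28 29
G :  0  1  2  0  1  2  0  1  2  3  4  5  3  4  0  1  2  0  1  2  0  1  2  3  4  5  3  4  0  1
G(n+14) = G(n) holds for n = 0,…,8 (a full window of length max(S) = 9), so the sequence is purely periodic with period 14.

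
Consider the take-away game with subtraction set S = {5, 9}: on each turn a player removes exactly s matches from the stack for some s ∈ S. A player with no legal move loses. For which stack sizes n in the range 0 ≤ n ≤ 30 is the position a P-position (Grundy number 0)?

0, 1, 2, 3, 4, 14, 15, 16, 17, 18, 28, 29, 30

G(0) = 0
G(1) = mex{} = 0
G(2) = mex{} = 0
G(3) = mex{} = 0
G(4) = mex{} = 0
G(5) = mex{0} = 1
G(6) = mex{0} = 1
G(7) = mex{0} = 1
G(8) = mex{0} = 1
G(9) = mex{0,0} = 1
G(10) = mex{1,0} = 2
G(11) = mex{1,0} = 2
G(12) = mex{1,0} = 2
G(13) = mex{1,0} = 2
G(14) = mex{1,1} = 0
G(15) = mex{2,1} = 0
G(16) = mex{2,1} = 0
G(17) = mex{2,1} = 0
G(18) = mex{2,1} = 0
G(19) = mex{0,2} = 1
G(20) = mex{0,2} = 1
G(21) = mex{0,2} = 1
G(22) = mex{0,2} = 1
G(23) = mex{0,0} = 1
G(24) = mex{1,0} = 2
G(25) = mex{1,0} = 2
G(26) = mex{1,0} = 2
G(27) = mex{1,0} = 2
G(28) = mex{1,1} = 0
G(29) = mex{2,1} = 0
G(30) = mex{2,1} = 0
P-positions are exactly the n with G(n) = 0.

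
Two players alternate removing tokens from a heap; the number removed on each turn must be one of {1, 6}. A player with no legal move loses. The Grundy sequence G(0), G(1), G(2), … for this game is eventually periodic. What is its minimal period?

n :  0  1  2  3  4  5  6  7  8  9 10 11 12 13 14 15
G :  0  1  0  1  0  1  2  0  1  0  1  0  1  2  0  1
G(n+7) = G(n) holds for n = 0,…,5 (a full window of length max(S) = 6), so the sequence is purely periodic with period 7.

7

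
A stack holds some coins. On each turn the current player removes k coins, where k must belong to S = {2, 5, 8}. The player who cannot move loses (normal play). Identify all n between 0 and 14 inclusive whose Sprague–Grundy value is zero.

0, 1, 4, 7, 10, 11, 14

n :  0  1  2  3  4  5  6  7  8  9 10 11 12 13 14
G :  0  0  1  1  0  2  1  0  2  1  0  0  1  1  0
P-positions are exactly the n with G(n) = 0.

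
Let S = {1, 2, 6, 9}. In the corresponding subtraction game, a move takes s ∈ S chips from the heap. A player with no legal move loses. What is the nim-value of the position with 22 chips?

G(0) = 0
G(1) = mex{0} = 1
G(2) = mex{1,0} = 2
G(3) = mex{2,1} = 0
G(4) = mex{0,2} = 1
G(5) = mex{1,0} = 2
G(6) = mex{2,1,0} = 3
G(7) = mex{3,2,1} = 0
G(8) = mex{0,3,2} = 1
G(9) = mex{1,0,0,0} = 2
G(10) = mex{2,1,1,1} = 0
G(11) = mex{0,2,2,2} = 1
G(12) = mex{1,0,3,0} = 2
G(13) = mex{2,1,0,1} = 3
G(14) = mex{3,2,1,2} = 0
G(15) = mex{0,3,2,3} = 1
G(16) = mex{1,0,0,0} = 2
G(17) = mex{2,1,1,1} = 0
G(18) = mex{0,2,2,2} = 1
G(19) = mex{1,0,3,0} = 2
G(20) = mex{2,1,0,1} = 3
G(21) = mex{3,2,1,2} = 0
G(22) = mex{0,3,2,3} = 1

1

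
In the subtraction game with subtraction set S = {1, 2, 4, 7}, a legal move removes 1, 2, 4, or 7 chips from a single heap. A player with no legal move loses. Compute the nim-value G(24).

0

G(0) = 0
G(1) = mex{0} = 1
G(2) = mex{1,0} = 2
G(3) = mex{2,1} = 0
G(4) = mex{0,2,0} = 1
G(5) = mex{1,0,1} = 2
G(6) = mex{2,1,2} = 0
G(7) = mex{0,2,0,0} = 1
G(8) = mex{1,0,1,1} = 2
G(9) = mex{2,1,2,2} = 0
G(10) = mex{0,2,0,0} = 1
G(11) = mex{1,0,1,1} = 2
G(12) = mex{2,1,2,2} = 0
G(13) = mex{0,2,0,0} = 1
G(14) = mex{1,0,1,1} = 2
G(15) = mex{2,1,2,2} = 0
G(16) = mex{0,2,0,0} = 1
G(17) = mex{1,0,1,1} = 2
G(18) = mex{2,1,2,2} = 0
G(19) = mex{0,2,0,0} = 1
G(20) = mex{1,0,1,1} = 2
G(21) = mex{2,1,2,2} = 0
G(22) = mex{0,2,0,0} = 1
G(23) = mex{1,0,1,1} = 2
G(24) = mex{2,1,2,2} = 0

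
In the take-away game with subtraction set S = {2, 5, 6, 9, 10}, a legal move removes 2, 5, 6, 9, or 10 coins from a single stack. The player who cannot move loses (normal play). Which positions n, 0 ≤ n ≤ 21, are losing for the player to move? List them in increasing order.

0, 1, 4, 8, 12, 15, 16, 19

n :  0  1  2  3  4  5  6  7  8  9 10 11 12 13 14 15 16 17 18 19 20 21
G :  0  0  1  1  0  2  1  3  0  2  1  3  0  2  1  0  0  1  1  0  2  1
P-positions are exactly the n with G(n) = 0.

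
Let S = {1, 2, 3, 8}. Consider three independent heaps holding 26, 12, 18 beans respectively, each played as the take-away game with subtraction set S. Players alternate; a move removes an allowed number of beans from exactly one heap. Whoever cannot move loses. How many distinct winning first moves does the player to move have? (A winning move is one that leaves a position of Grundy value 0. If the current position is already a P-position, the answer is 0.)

1

All heaps use S = {1, 2, 3, 8}:
G(0) = 0
G(1) = mex{0} = 1
G(2) = mex{1,0} = 2
G(3) = mex{2,1,0} = 3
G(4) = mex{3,2,1} = 0
G(5) = mex{0,3,2} = 1
G(6) = mex{1,0,3} = 2
G(7) = mex{2,1,0} = 3
G(8) = mex{3,2,1,0} = 4
G(9) = mex{4,3,2,1} = 0
G(10) = mex{0,4,3,2} = 1
G(11) = mex{1,0,4,3} = 2
G(12) = mex{2,1,0,0} = 3
G(13) = mex{3,2,1,1} = 0
G(14) = mex{0,3,2,2} = 1
G(15) = mex{1,0,3,3} = 2
G(16) = mex{2,1,0,4} = 3
G(17) = mex{3,2,1,0} = 4
G(18) = mex{4,3,2,1} = 0
G(19) = mex{0,4,3,2} = 1
G(20) = mex{1,0,4,3} = 2
G(21) = mex{2,1,0,0} = 3
G(22) = mex{3,2,1,1} = 0
G(23) = mex{0,3,2,2} = 1
G(24) = mex{1,0,3,3} = 2
G(25) = mex{2,1,0,4} = 3
G(26) = mex{3,2,1,0} = 4
Heap A: G(26) = 4.
Heap B: G(12) = 3.
Heap C: G(18) = 0.
Combined Grundy value = 4 ⊕ 3 ⊕ 0 = 7.
A winning move leaves total XOR = 0, i.e. changes one component's Grundy value g to g ⊕ X where X is the current total.
Heap A: need g' = 4⊕7 = 3. Options: 26−1→G=3, 26−2→G=2, 26−3→G=1, 26−8→G=0. Hits: 1.
Heap B: need g' = 3⊕7 = 4. Options: 12−1→G=2, 12−2→G=1, 12−3→G=0, 12−8→G=0. Hits: 0.
Heap C: need g' = 0⊕7 = 7. Options: 18−1→G=4, 18−2→G=3, 18−3→G=2, 18−8→G=1. Hits: 0.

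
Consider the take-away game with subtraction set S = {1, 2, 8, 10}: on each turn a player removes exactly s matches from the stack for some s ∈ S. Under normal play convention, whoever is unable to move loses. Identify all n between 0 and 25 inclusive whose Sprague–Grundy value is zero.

n :  0  1  2  3  4  5  6  7  8  9 10 11 12 13 14 15 16 17 18 19 20 21 22 23 24 25
G :  0  1  2  0  1  2  0  1  2  0  1  2  0  1  2  0  1  2  0  1  2  0  1  2  0  1
P-positions are exactly the n with G(n) = 0.

0, 3, 6, 9, 12, 15, 18, 21, 24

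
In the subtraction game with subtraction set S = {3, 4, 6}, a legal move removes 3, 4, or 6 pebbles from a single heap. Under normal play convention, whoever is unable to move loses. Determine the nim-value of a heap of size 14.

n :  0  1  2  3  4  5  6  7  8  9 10 11 12 13 14
G :  0  0  0  1  1  1  2  2  2  0  0  0  1  1  1

1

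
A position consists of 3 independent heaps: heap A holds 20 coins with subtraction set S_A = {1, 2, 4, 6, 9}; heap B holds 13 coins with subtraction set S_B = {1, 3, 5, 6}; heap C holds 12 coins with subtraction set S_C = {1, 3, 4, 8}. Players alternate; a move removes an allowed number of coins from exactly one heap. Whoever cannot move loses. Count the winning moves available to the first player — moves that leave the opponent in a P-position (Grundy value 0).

Heap A, S = {1, 2, 4, 6, 9}:
n :  0  1  2  3  4  5  6  7  8  9 10 11 12 13 14 15 16 17 18 19 20
G :  0  1  2  0  1  2  3  4  0  1  2  0  1  2  3  4  0  1  2  0  1
G_A(20) = 1.
Heap B, S = {1, 3, 5, 6}:
n :  0  1  2  3  4  5  6  7  8  9 10 11 12 13
G :  0  1  0  1  0  1  2  3  2  3  2  0  1  0
G_B(13) = 0.
Heap C, S = {1, 3, 4, 8}:
n :  0  1  2  3  4  5  6  7  8  9 10 11 12
G :  0  1  0  1  2  3  2  0  1  0  1  2  3
G_C(12) = 3.
Combined Grundy value = 1 ⊕ 0 ⊕ 3 = 2.
A winning move leaves total XOR = 0, i.e. changes one component's Grundy value g to g ⊕ X where X is the current total.
Heap A: need g' = 1⊕2 = 3. Options: 20−1→G=0, 20−2→G=2, 20−4→G=0, 20−6→G=3, 20−9→G=0. Hits: 1.
Heap B: need g' = 0⊕2 = 2. Options: 13−1→G=1, 13−3→G=2, 13−5→G=2, 13−6→G=3. Hits: 2.
Heap C: need g' = 3⊕2 = 1. Options: 12−1→G=2, 12−3→G=0, 12−4→G=1, 12−8→G=2. Hits: 1.

4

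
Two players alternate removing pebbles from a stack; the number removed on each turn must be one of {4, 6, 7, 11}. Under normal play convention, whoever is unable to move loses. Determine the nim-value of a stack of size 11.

2

G(0) = 0
G(1) = mex{} = 0
G(2) = mex{} = 0
G(3) = mex{} = 0
G(4) = mex{0} = 1
G(5) = mex{0} = 1
G(6) = mex{0,0} = 1
G(7) = mex{0,0,0} = 1
G(8) = mex{1,0,0} = 2
G(9) = mex{1,0,0} = 2
G(10) = mex{1,1,0} = 2
G(11) = mex{1,1,1,0} = 2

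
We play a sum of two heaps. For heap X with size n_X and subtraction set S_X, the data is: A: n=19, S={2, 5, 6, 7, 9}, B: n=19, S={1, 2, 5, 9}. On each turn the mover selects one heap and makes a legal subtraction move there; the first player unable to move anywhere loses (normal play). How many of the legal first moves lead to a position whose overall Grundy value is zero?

2

Heap A, S = {2, 5, 6, 7, 9}:
n :  0  1  2  3  4  5  6  7  8  9 10 11 12 13 14 15 16 17 18 19
G :  0  0  1  1  0  2  1  3  2  2  3  3  0  4  1  0  0  1  1  2
G_A(19) = 2.
Heap B, S = {1, 2, 5, 9}:
n :  0  1  2  3  4  5  6  7  8  9 10 11 12 13 14 15 16 17 18 19
G :  0  1  2  0  1  2  0  1  2  3  0  1  2  0  1  2  0  1  2  3
G_B(19) = 3.
Combined Grundy value = 2 ⊕ 3 = 1.
A winning move leaves total XOR = 0, i.e. changes one component's Grundy value g to g ⊕ X where X is the current total.
Heap A: need g' = 2⊕1 = 3. Options: 19−2→G=1, 19−5→G=1, 19−6→G=4, 19−7→G=0, 19−9→G=3. Hits: 1.
Heap B: need g' = 3⊕1 = 2. Options: 19−1→G=2, 19−2→G=1, 19−5→G=1, 19−9→G=0. Hits: 1.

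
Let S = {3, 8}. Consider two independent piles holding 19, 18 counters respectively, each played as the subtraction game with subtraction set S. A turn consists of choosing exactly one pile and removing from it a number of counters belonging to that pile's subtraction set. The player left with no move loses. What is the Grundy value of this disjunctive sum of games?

2

All piles use S = {3, 8}:
n :  0  1  2  3  4  5  6  7  8  9 10 11 12 13 14 15 16 17 18 19
G :  0  0  0  1  1  1  0  0  2  1  1  0  0  0  1  1  1  0  0  2
Pile A: G(19) = 2.
Pile B: G(18) = 0.
Combined Grundy value = 2 ⊕ 0 = 2.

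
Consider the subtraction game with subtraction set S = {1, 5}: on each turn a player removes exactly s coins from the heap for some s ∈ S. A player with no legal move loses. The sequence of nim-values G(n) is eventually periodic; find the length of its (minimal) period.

2

G(0) = 0
G(1) = mex{0} = 1
G(2) = mex{1} = 0
G(3) = mex{0} = 1
G(4) = mex{1} = 0
G(5) = mex{0,0} = 1
G(6) = mex{1,1} = 0
G(7) = mex{0,0} = 1
G(8) = mex{1,1} = 0
G(9) = mex{0,0} = 1
G(10) = mex{1,1} = 0
G(11) = mex{0,0} = 1
G(12) = mex{1,1} = 0
G(13) = mex{0,0} = 1
G(14) = mex{1,1} = 0
G(n+2) = G(n) holds for n = 0,…,4 (a full window of length max(S) = 5), so the sequence is purely periodic with period 2.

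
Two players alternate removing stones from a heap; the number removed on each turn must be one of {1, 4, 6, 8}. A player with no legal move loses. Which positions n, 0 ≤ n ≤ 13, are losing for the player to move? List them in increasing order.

0, 2, 5, 7, 12

G(0) = 0
G(1) = mex{0} = 1
G(2) = mex{1} = 0
G(3) = mex{0} = 1
G(4) = mex{1,0} = 2
G(5) = mex{2,1} = 0
G(6) = mex{0,0,0} = 1
G(7) = mex{1,1,1} = 0
G(8) = mex{0,2,0,0} = 1
G(9) = mex{1,0,1,1} = 2
G(10) = mex{2,1,2,0} = 3
G(11) = mex{3,0,0,1} = 2
G(12) = mex{2,1,1,2} = 0
G(13) = mex{0,2,0,0} = 1
P-positions are exactly the n with G(n) = 0.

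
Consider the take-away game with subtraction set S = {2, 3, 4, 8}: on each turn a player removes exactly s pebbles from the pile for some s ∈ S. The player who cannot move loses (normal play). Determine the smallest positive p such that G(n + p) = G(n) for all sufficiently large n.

6

n :  0  1  2  3  4  5  6  7  8  9 10 11 12 13 14 15
G :  0  0  1  1  2  2  0  0  1  1  2  2  0  0  1  1
G(n+6) = G(n) holds for n = 0,…,7 (a full window of length max(S) = 8), so the sequence is purely periodic with period 6.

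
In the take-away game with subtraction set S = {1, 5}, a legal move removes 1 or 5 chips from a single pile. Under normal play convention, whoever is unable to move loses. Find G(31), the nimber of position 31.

1

G(0) = 0
G(1) = mex{0} = 1
G(2) = mex{1} = 0
G(3) = mex{0} = 1
G(4) = mex{1} = 0
G(5) = mex{0,0} = 1
G(6) = mex{1,1} = 0
G(7) = mex{0,0} = 1
G(8) = mex{1,1} = 0
G(9) = mex{0,0} = 1
G(10) = mex{1,1} = 0
G(11) = mex{0,0} = 1
G(12) = mex{1,1} = 0
G(13) = mex{0,0} = 1
G(14) = mex{1,1} = 0
G(15) = mex{0,0} = 1
G(16) = mex{1,1} = 0
G(17) = mex{0,0} = 1
G(18) = mex{1,1} = 0
G(19) = mex{0,0} = 1
G(20) = mex{1,1} = 0
G(21) = mex{0,0} = 1
G(22) = mex{1,1} = 0
G(23) = mex{0,0} = 1
G(24) = mex{1,1} = 0
G(25) = mex{0,0} = 1
G(26) = mex{1,1} = 0
G(27) = mex{0,0} = 1
G(28) = mex{1,1} = 0
G(29) = mex{0,0} = 1
G(30) = mex{1,1} = 0
G(31) = mex{0,0} = 1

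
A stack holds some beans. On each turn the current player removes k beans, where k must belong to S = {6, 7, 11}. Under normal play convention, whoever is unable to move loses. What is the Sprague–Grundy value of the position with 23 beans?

n :  0  1  2  3  4  5  6  7  8  9 10 11 12 13 14 15 16 17 18 19 20 21 22 23
G :  0  0  0  0  0  0  1  1  1  1  1  1  2  2  2  2  2  0  0  0  0  0  0  1

1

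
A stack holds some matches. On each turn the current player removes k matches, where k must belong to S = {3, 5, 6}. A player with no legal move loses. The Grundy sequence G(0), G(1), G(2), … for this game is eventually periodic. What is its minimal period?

G(0) = 0
G(1) = mex{} = 0
G(2) = mex{} = 0
G(3) = mex{0} = 1
G(4) = mex{0} = 1
G(5) = mex{0,0} = 1
G(6) = mex{1,0,0} = 2
G(7) = mex{1,0,0} = 2
G(8) = mex{1,1,0} = 2
G(9) = mex{2,1,1} = 0
G(10) = mex{2,1,1} = 0
G(11) = mex{2,2,1} = 0
G(12) = mex{0,2,2} = 1
G(13) = mex{0,2,2} = 1
G(14) = mex{0,0,2} = 1
G(15) = mex{1,0,0} = 2
G(16) = mex{1,0,0} = 2
G(17) = mex{1,1,0} = 2
G(18) = mex{2,1,1} = 0
G(19) = mex{2,1,1} = 0
G(n+9) = G(n) holds for n = 0,…,5 (a full window of length max(S) = 6), so the sequence is purely periodic with period 9.

9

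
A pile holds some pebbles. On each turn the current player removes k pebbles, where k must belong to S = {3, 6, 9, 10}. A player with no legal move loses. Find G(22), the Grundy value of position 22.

n :  0  1  2  3  4  5  6  7  8  9 10 11 12 13 14 15 16 17 18 19 20 21 22
G :  0  0  0  1  1  1  2  2  2  3  3  3  4  0  0  0  1  1  1  2  2  2  3

3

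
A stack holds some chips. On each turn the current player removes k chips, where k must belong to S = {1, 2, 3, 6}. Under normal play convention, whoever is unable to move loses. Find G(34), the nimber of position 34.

2

G(0) = 0
G(1) = mex{0} = 1
G(2) = mex{1,0} = 2
G(3) = mex{2,1,0} = 3
G(4) = mex{3,2,1} = 0
G(5) = mex{0,3,2} = 1
G(6) = mex{1,0,3,0} = 2
G(7) = mex{2,1,0,1} = 3
G(8) = mex{3,2,1,2} = 0
G(9) = mex{0,3,2,3} = 1
G(10) = mex{1,0,3,0} = 2
G(11) = mex{2,1,0,1} = 3
G(12) = mex{3,2,1,2} = 0
G(13) = mex{0,3,2,3} = 1
G(14) = mex{1,0,3,0} = 2
G(15) = mex{2,1,0,1} = 3
G(16) = mex{3,2,1,2} = 0
G(17) = mex{0,3,2,3} = 1
G(18) = mex{1,0,3,0} = 2
G(19) = mex{2,1,0,1} = 3
G(20) = mex{3,2,1,2} = 0
G(21) = mex{0,3,2,3} = 1
G(22) = mex{1,0,3,0} = 2
G(23) = mex{2,1,0,1} = 3
G(24) = mex{3,2,1,2} = 0
G(25) = mex{0,3,2,3} = 1
G(26) = mex{1,0,3,0} = 2
G(27) = mex{2,1,0,1} = 3
G(28) = mex{3,2,1,2} = 0
G(29) = mex{0,3,2,3} = 1
G(30) = mex{1,0,3,0} = 2
G(31) = mex{2,1,0,1} = 3
G(32) = mex{3,2,1,2} = 0
G(33) = mex{0,3,2,3} = 1
G(34) = mex{1,0,3,0} = 2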